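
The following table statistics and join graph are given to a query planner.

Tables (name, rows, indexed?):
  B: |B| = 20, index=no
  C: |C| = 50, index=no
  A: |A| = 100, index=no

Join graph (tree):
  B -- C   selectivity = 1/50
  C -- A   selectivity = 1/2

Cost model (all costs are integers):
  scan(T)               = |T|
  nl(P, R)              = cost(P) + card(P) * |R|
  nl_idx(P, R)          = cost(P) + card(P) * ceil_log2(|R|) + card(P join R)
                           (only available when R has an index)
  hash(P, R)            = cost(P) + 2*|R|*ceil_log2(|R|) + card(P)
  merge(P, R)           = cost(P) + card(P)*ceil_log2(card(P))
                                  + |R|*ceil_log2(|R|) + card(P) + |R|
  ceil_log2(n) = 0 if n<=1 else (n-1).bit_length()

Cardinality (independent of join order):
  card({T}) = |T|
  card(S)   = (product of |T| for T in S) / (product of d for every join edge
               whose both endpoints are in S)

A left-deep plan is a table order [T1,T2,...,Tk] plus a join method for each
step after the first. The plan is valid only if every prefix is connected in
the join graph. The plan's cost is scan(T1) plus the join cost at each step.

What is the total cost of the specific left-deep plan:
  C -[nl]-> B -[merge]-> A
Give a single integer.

1970

step 1: scan C: cost=50, card=50
step 2: join B via nl
    card(P join B) = 50*20/(50) = 20
    cost = 50 + 50*20 = 1050
step 3: join A via merge
    card(P join A) = 20*100/(2) = 1000
    cost = 1050 + 20*5 + 100*7 + 20 + 100 = 1970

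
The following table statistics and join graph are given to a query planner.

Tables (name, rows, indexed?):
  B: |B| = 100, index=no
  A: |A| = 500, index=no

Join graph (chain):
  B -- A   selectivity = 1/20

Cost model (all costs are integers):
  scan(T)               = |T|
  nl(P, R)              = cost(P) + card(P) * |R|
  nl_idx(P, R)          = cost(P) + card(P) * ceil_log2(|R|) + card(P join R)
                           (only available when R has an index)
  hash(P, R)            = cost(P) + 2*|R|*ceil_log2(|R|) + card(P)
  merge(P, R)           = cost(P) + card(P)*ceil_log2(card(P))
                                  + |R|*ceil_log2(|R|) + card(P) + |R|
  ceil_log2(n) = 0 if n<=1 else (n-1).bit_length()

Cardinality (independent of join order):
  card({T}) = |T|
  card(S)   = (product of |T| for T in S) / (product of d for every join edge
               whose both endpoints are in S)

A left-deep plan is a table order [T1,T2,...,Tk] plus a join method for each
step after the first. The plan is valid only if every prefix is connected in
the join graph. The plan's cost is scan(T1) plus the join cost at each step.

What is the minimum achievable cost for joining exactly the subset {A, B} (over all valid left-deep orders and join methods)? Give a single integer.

Selinger DP over subsets of {A,B}:
  {B}: scan cost=100, card=100
  {A}: scan cost=500, card=500
  {AB}: card=2500; try (B,hash)→2400, (A,merge)→5900, (B,merge)→6300, (A,hash)→9200, (A,nl)→50100, (B,nl)→50500; best=2400 via (B,hash)

2400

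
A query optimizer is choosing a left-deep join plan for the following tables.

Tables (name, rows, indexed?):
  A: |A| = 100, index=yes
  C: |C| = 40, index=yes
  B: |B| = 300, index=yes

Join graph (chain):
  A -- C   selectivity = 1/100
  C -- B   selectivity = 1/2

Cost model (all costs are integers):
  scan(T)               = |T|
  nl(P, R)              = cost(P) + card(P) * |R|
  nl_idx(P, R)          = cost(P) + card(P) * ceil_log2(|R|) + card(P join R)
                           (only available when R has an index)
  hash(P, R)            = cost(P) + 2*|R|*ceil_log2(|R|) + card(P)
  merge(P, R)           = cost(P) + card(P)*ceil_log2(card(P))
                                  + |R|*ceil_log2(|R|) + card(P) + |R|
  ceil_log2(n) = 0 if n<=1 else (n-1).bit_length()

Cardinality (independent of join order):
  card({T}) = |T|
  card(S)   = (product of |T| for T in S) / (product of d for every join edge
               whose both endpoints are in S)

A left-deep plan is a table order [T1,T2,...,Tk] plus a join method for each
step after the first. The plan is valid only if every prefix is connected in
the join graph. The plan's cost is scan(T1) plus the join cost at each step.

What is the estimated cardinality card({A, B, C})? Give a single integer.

6000

Tables in S: A(100), B(300), C(40)
Edges inside S: A-C(d=100), C-B(d=2)
numerator = 100 * 300 * 40 = 1200000
denominator = 100 * 2 = 200
card(S) = 1200000 / 200 = 6000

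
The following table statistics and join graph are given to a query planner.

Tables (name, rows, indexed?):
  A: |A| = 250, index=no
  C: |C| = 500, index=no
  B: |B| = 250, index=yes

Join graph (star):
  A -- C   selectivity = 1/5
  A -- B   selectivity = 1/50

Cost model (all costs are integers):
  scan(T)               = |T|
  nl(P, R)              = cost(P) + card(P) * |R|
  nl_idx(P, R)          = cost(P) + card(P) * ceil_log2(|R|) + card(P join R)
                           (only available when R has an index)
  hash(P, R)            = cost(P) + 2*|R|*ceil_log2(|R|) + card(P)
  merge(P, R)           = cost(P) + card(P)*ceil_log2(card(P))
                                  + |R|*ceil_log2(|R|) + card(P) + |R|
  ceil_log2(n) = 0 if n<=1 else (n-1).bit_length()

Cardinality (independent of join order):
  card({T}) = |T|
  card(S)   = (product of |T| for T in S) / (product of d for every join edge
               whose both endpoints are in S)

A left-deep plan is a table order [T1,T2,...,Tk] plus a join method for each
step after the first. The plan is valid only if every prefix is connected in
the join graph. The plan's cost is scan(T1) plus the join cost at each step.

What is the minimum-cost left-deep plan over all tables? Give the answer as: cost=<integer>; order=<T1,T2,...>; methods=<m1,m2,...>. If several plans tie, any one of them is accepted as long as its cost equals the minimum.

Selinger DP (subsets sized 1..n):
  {A}: scan cost=250, card=250
  {C}: scan cost=500, card=500
  {B}: scan cost=250, card=250
  {AC}: card=25000; try (A,hash)→5000, (C,merge)→7500, (A,merge)→7750, (C,hash)→9500, (C,nl)→125250, (A,nl)→125500; best=5000 via (A,hash)
  {AB}: card=1250; try (B,nl_idx)→3500, (B,hash)→4500, (A,hash)→4500, (B,merge)→4750, (A,merge)→4750, (B,nl)→62750 …(+1); best=3500 via (B,nl_idx)
  {ABC}: card=125000; try (C,hash)→13750, (C,merge)→23500, (B,hash)→34000, (B,nl_idx)→330000, (B,merge)→407250, (C,nl)→628500 …(+1); best=13750 via (C,hash)

cost=13750; order=A,B,C; methods=nl_idx,hash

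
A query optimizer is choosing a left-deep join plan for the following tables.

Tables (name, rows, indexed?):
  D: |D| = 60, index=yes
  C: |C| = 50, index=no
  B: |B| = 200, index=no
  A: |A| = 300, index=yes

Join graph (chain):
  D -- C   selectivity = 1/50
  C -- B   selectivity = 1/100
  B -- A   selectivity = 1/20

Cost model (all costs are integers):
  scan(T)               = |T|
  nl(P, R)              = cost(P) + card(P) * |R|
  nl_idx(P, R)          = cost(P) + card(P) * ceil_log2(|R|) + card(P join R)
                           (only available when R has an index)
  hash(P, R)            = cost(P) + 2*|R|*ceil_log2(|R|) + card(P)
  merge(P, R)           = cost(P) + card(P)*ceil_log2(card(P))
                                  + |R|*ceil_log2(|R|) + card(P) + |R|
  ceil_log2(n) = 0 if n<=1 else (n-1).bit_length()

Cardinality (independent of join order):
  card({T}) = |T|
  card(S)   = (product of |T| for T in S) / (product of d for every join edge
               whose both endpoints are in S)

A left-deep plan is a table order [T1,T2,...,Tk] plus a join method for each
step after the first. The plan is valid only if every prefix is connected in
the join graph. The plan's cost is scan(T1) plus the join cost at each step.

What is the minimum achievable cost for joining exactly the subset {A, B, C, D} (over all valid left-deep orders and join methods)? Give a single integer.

4600

Selinger DP over subsets of {A,B,C,D}:
  {D}: scan cost=60, card=60
  {C}: scan cost=50, card=50
  {B}: scan cost=200, card=200
  {A}: scan cost=300, card=300
  {CD}: card=60; try (D,nl_idx)→410, (C,hash)→720, (D,hash)→820, (D,merge)→820, (C,merge)→830, (D,nl)→3050 …(+1); best=410 via (D,nl_idx)
  {BC}: card=100; try (C,hash)→1000, (B,merge)→2200, (C,merge)→2350, (B,hash)→3300, (B,nl)→10050, (C,nl)→10200; best=1000 via (C,hash)
  {AB}: card=3000; try (B,hash)→3800, (A,merge)→5000, (A,nl_idx)→5000, (B,merge)→5100, (A,hash)→5800, (A,nl)→60200 …(+1); best=3800 via (B,hash)
  {BCD}: card=120; try (D,nl_idx)→1720, (D,hash)→1820, (D,merge)→2220, (B,merge)→2630, (B,hash)→3670, (D,nl)→7000 …(+1); best=1720 via (D,nl_idx)
  {ABC}: card=1500; try (A,nl_idx)→3400, (A,merge)→4800, (A,hash)→6500, (C,hash)→7400, (A,nl)→31000, (C,merge)→43150 …(+1); best=3400 via (A,nl_idx)
  {ABCD}: card=1800; try (A,nl_idx)→4600, (D,hash)→5620, (A,merge)→5680, (A,hash)→7240, (D,nl_idx)→14200, (D,merge)→21820 …(+2); best=4600 via (A,nl_idx)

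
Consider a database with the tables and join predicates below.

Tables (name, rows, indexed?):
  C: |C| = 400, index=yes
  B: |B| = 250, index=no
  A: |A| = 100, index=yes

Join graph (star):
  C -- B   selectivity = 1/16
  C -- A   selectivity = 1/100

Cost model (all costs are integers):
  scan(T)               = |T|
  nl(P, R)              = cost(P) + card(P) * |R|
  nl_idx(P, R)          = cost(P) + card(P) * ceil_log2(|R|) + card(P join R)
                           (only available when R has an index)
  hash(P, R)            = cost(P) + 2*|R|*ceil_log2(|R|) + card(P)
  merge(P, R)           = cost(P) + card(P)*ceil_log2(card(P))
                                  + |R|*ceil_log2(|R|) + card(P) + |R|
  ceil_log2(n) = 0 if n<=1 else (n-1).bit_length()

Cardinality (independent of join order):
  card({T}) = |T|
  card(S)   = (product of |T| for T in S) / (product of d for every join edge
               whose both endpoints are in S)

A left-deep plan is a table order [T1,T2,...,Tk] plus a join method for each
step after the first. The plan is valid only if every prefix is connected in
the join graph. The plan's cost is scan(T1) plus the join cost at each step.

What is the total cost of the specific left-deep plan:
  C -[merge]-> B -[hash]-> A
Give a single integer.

14300

step 1: scan C: cost=400, card=400
step 2: join B via merge
    card(P join B) = 400*250/(16) = 6250
    cost = 400 + 400*9 + 250*8 + 400 + 250 = 6650
step 3: join A via hash
    card(P join A) = 6250*100/(100) = 6250
    cost = 6650 + 2*100*7 + 6250 = 14300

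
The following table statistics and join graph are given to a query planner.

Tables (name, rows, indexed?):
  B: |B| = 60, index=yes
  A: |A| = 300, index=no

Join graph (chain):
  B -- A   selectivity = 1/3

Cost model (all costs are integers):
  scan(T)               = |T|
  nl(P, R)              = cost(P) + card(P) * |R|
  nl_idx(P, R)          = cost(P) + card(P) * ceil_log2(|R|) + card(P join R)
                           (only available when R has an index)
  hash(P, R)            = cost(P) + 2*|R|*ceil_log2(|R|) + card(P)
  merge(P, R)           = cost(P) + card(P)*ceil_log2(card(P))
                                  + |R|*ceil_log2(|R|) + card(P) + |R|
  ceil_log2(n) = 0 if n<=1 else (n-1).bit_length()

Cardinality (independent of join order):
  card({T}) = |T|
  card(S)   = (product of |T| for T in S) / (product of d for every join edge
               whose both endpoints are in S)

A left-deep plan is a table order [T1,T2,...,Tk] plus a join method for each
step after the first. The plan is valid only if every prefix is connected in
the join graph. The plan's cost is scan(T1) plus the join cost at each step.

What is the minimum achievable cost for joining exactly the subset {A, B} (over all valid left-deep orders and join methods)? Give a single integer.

Selinger DP over subsets of {A,B}:
  {B}: scan cost=60, card=60
  {A}: scan cost=300, card=300
  {AB}: card=6000; try (B,hash)→1320, (A,merge)→3480, (B,merge)→3720, (A,hash)→5520, (B,nl_idx)→8100, (A,nl)→18060 …(+1); best=1320 via (B,hash)

1320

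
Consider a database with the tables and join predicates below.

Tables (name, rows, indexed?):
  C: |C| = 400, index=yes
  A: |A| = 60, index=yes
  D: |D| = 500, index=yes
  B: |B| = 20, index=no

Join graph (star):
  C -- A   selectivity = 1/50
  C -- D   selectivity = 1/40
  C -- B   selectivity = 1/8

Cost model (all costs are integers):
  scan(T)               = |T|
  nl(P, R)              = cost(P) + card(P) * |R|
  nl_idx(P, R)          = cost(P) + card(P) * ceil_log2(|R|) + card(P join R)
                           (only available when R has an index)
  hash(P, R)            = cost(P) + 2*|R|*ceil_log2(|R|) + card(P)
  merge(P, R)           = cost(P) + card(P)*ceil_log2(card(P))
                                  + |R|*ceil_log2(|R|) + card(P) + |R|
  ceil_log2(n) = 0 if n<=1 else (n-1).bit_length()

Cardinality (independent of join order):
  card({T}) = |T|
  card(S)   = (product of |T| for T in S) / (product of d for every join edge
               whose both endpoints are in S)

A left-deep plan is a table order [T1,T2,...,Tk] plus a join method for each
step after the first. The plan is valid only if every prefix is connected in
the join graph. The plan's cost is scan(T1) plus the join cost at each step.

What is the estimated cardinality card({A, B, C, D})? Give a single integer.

Tables in S: A(60), B(20), C(400), D(500)
Edges inside S: C-A(d=50), C-D(d=40), C-B(d=8)
numerator = 60 * 20 * 400 * 500 = 240000000
denominator = 50 * 40 * 8 = 16000
card(S) = 240000000 / 16000 = 15000

15000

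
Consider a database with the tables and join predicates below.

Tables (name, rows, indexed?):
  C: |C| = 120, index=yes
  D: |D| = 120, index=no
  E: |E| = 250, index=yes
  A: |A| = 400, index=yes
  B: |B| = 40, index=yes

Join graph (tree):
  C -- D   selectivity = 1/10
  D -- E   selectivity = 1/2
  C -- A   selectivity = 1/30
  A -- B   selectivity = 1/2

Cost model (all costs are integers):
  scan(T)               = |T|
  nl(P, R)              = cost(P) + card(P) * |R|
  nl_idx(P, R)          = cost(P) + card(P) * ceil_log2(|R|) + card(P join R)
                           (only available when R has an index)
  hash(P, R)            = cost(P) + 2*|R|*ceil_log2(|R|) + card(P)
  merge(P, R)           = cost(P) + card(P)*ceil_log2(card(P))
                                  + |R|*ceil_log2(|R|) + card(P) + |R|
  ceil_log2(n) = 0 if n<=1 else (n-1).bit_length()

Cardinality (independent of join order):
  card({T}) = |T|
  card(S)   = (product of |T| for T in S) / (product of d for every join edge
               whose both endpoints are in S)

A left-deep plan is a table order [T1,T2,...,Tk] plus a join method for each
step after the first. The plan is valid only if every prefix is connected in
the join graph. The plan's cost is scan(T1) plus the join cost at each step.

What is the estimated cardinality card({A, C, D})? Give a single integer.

Tables in S: A(400), C(120), D(120)
Edges inside S: C-D(d=10), C-A(d=30)
numerator = 400 * 120 * 120 = 5760000
denominator = 10 * 30 = 300
card(S) = 5760000 / 300 = 19200

19200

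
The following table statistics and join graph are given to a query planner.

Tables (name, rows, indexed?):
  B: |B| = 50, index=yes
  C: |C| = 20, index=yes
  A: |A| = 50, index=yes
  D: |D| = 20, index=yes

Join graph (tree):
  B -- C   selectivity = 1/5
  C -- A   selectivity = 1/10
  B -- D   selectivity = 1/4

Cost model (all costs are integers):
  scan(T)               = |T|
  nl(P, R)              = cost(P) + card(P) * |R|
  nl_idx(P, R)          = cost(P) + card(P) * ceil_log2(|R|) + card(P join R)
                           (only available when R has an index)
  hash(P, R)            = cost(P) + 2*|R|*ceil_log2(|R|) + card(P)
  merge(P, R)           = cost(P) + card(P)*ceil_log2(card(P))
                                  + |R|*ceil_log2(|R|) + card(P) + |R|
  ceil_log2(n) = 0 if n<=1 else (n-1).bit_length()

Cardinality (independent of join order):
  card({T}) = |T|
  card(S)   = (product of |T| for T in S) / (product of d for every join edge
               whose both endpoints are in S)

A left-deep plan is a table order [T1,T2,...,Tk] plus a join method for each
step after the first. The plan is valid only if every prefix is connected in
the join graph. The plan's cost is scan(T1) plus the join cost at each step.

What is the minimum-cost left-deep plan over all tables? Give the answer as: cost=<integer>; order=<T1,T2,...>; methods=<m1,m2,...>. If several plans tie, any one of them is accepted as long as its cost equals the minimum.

cost=2140; order=C,A,B,D; methods=nl_idx,hash,hash

Selinger DP (subsets sized 1..n):
  {B}: scan cost=50, card=50
  {C}: scan cost=20, card=20
  {A}: scan cost=50, card=50
  {D}: scan cost=20, card=20
  {BC}: card=200; try (C,hash)→300, (B,nl_idx)→340, (B,merge)→490, (C,nl_idx)→500, (C,merge)→520, (B,hash)→640 …(+2); best=300 via (C,hash)
  {BD}: card=250; try (D,hash)→300, (B,nl_idx)→390, (B,merge)→490, (D,merge)→520, (D,nl_idx)→550, (B,hash)→640 …(+2); best=300 via (D,hash)
  {AC}: card=100; try (A,nl_idx)→240, (C,hash)→300, (C,nl_idx)→400, (A,merge)→490, (C,merge)→520, (A,hash)→640 …(+2); best=240 via (A,nl_idx)
  {ABC}: card=1000; try (B,hash)→940, (A,hash)→1100, (B,merge)→1390, (B,nl_idx)→1840, (A,merge)→2450, (A,nl_idx)→2500 …(+2); best=940 via (B,hash)
  {BCD}: card=1000; try (D,hash)→700, (C,hash)→750, (D,merge)→2220, (D,nl_idx)→2300, (C,nl_idx)→2550, (C,merge)→2670 …(+2); best=700 via (D,hash)
  {ABCD}: card=5000; try (D,hash)→2140, (A,hash)→2300, (D,nl_idx)→10940, (A,nl_idx)→11700, (A,merge)→12050, (D,merge)→12060 …(+2); best=2140 via (D,hash)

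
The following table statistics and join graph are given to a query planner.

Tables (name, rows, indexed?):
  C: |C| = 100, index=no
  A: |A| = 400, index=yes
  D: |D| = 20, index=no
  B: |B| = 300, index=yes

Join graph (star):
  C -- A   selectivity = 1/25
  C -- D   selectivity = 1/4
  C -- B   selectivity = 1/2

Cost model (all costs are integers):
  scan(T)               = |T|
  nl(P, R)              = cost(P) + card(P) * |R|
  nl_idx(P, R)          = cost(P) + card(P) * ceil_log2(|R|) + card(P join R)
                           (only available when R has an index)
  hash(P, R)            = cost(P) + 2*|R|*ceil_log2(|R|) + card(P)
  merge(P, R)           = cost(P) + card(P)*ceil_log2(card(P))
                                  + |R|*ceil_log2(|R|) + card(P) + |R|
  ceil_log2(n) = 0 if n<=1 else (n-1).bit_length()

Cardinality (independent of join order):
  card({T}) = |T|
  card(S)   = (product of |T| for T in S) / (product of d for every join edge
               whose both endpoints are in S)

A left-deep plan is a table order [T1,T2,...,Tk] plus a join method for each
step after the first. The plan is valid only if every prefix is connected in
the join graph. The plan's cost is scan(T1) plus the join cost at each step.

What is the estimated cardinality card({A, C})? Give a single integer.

Tables in S: A(400), C(100)
Edges inside S: C-A(d=25)
numerator = 400 * 100 = 40000
denominator = 25 = 25
card(S) = 40000 / 25 = 1600

1600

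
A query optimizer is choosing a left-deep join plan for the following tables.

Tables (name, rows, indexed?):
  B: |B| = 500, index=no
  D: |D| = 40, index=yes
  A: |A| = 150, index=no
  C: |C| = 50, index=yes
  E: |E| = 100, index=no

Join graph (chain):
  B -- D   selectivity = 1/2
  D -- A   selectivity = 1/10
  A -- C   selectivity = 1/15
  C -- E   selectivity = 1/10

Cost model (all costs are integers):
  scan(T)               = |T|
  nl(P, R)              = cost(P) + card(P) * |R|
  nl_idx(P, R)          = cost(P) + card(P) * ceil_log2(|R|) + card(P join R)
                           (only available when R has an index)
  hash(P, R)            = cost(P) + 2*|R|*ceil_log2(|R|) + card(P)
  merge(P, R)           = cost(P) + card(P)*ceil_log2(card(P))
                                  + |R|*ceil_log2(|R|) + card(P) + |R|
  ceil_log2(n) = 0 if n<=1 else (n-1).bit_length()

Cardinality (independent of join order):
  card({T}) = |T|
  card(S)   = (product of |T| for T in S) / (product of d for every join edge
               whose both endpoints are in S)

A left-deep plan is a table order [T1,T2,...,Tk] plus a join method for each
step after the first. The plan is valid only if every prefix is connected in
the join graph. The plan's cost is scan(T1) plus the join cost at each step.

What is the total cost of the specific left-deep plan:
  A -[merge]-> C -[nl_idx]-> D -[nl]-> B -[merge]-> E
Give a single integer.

11007650

step 1: scan A: cost=150, card=150
step 2: join C via merge
    card(P join C) = 150*50/(15) = 500
    cost = 150 + 150*8 + 50*6 + 150 + 50 = 1850
step 3: join D via nl_idx
    card(P join D) = 500*40/(10) = 2000
    cost = 1850 + 500*6 + 2000 = 6850
step 4: join B via nl
    card(P join B) = 2000*500/(2) = 500000
    cost = 6850 + 2000*500 = 1006850
step 5: join E via merge
    card(P join E) = 500000*100/(10) = 5000000
    cost = 1006850 + 500000*19 + 100*7 + 500000 + 100 = 11007650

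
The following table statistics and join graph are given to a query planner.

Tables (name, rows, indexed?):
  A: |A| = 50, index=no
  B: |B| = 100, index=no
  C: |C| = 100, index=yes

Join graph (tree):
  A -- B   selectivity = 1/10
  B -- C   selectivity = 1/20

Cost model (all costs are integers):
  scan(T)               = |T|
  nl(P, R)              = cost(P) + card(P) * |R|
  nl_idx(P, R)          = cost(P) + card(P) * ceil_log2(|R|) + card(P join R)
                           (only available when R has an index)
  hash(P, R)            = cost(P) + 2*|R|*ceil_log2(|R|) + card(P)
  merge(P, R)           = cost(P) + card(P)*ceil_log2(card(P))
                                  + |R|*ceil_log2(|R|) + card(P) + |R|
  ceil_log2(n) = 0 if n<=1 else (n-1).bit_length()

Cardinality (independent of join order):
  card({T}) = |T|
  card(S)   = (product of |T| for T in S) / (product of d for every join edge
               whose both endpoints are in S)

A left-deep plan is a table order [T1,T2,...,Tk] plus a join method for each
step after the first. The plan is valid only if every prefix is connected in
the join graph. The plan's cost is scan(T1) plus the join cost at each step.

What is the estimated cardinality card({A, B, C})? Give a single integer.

2500

Tables in S: A(50), B(100), C(100)
Edges inside S: A-B(d=10), B-C(d=20)
numerator = 50 * 100 * 100 = 500000
denominator = 10 * 20 = 200
card(S) = 500000 / 200 = 2500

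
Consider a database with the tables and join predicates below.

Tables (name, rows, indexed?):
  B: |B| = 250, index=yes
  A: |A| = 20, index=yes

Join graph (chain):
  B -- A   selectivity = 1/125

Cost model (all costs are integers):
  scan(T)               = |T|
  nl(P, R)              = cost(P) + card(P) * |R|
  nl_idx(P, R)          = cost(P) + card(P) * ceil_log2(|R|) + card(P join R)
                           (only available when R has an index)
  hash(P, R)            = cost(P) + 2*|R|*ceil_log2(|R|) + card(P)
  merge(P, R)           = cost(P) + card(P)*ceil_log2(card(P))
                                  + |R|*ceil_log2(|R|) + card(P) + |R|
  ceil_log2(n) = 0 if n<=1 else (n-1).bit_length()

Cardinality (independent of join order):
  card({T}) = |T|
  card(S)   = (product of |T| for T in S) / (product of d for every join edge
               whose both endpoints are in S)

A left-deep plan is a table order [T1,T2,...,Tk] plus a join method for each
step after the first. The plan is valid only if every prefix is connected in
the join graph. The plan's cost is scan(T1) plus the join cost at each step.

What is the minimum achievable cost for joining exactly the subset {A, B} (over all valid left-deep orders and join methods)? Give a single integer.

Selinger DP over subsets of {A,B}:
  {B}: scan cost=250, card=250
  {A}: scan cost=20, card=20
  {AB}: card=40; try (B,nl_idx)→220, (A,hash)→700, (A,nl_idx)→1540, (B,merge)→2390, (A,merge)→2620, (B,hash)→4040 …(+2); best=220 via (B,nl_idx)

220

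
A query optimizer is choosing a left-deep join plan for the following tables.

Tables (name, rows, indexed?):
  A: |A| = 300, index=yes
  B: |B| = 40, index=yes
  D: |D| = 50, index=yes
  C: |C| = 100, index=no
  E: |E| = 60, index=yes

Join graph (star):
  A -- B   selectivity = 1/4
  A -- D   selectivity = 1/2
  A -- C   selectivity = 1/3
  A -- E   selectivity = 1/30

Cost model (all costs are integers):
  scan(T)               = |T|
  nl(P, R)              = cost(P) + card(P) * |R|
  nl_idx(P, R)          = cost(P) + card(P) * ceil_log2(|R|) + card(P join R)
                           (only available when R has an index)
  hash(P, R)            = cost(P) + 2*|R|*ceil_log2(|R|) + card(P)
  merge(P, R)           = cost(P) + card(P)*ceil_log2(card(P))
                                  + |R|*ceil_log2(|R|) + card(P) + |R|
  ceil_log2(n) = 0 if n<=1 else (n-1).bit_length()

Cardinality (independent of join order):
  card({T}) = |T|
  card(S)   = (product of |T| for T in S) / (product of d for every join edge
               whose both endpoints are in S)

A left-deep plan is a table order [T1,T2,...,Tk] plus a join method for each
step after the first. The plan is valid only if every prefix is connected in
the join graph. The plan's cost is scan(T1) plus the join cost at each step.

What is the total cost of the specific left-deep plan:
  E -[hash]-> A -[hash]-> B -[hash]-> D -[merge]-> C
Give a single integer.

step 1: scan E: cost=60, card=60
step 2: join A via hash
    card(P join A) = 60*300/(30) = 600
    cost = 60 + 2*300*9 + 60 = 5520
step 3: join B via hash
    card(P join B) = 600*40/(4) = 6000
    cost = 5520 + 2*40*6 + 600 = 6600
step 4: join D via hash
    card(P join D) = 6000*50/(2) = 150000
    cost = 6600 + 2*50*6 + 6000 = 13200
step 5: join C via merge
    card(P join C) = 150000*100/(3) = 5000000
    cost = 13200 + 150000*18 + 100*7 + 150000 + 100 = 2864000

2864000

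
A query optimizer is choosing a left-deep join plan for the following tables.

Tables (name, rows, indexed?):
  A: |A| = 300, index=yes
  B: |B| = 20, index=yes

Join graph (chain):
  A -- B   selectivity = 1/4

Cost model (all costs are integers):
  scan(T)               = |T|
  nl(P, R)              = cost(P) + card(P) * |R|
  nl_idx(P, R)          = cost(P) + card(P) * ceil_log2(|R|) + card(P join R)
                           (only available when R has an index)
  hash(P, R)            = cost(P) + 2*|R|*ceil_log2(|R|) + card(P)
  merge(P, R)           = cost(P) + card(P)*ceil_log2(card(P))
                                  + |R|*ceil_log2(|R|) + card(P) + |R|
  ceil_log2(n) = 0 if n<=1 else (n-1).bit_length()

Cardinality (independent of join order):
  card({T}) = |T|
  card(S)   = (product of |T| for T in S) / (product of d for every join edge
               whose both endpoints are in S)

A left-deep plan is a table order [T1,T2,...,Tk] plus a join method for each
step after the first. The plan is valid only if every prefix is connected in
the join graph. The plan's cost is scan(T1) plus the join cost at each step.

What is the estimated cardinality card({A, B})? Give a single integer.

Tables in S: A(300), B(20)
Edges inside S: A-B(d=4)
numerator = 300 * 20 = 6000
denominator = 4 = 4
card(S) = 6000 / 4 = 1500

1500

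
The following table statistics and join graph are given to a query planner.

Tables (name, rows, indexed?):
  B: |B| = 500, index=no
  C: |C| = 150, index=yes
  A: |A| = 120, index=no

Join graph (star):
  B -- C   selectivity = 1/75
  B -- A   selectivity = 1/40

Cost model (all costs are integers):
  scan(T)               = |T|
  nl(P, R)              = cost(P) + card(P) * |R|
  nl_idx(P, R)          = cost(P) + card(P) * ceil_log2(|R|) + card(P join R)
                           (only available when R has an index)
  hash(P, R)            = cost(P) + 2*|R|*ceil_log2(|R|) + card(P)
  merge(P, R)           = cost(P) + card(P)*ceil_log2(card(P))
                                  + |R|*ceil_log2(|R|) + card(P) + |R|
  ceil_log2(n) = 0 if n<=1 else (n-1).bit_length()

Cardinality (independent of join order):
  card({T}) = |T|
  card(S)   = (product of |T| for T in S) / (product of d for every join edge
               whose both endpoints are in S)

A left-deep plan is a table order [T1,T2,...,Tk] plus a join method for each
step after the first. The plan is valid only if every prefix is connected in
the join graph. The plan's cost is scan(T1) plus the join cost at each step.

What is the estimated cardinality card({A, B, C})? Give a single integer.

3000

Tables in S: A(120), B(500), C(150)
Edges inside S: B-C(d=75), B-A(d=40)
numerator = 120 * 500 * 150 = 9000000
denominator = 75 * 40 = 3000
card(S) = 9000000 / 3000 = 3000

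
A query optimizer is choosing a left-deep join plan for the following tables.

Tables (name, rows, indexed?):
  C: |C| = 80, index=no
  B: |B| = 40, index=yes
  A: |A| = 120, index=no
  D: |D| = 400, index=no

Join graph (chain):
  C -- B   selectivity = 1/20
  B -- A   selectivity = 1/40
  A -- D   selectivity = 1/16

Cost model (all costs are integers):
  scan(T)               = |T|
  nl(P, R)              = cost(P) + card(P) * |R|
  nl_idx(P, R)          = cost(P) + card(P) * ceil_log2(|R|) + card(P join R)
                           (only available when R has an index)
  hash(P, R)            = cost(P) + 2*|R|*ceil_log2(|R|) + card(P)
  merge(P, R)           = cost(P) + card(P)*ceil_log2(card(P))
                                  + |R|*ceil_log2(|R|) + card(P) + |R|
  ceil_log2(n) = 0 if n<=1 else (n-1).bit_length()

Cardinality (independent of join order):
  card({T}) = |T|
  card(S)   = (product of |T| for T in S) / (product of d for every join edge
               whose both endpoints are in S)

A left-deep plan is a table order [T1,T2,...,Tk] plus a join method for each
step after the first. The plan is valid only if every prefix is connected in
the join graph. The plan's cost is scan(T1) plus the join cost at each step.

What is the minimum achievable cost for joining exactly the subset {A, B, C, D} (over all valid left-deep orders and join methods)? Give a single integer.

9640

Selinger DP over subsets of {A,B,C,D}:
  {C}: scan cost=80, card=80
  {B}: scan cost=40, card=40
  {A}: scan cost=120, card=120
  {D}: scan cost=400, card=400
  {BC}: card=160; try (B,hash)→640, (B,nl_idx)→720, (C,merge)→960, (B,merge)→1000, (C,hash)→1200, (C,nl)→3240 …(+1); best=640 via (B,hash)
  {AB}: card=120; try (B,hash)→720, (B,nl_idx)→960, (A,merge)→1280, (B,merge)→1360, (A,hash)→1760, (A,nl)→4840 …(+1); best=720 via (B,hash)
  {AD}: card=3000; try (A,hash)→2480, (D,merge)→5080, (A,merge)→5360, (D,hash)→7440, (D,nl)→48120, (A,nl)→48400; best=2480 via (A,hash)
  {ABC}: card=480; try (C,hash)→1960, (C,merge)→2320, (A,hash)→2480, (A,merge)→3040, (C,nl)→10320, (A,nl)→19840; best=1960 via (C,hash)
  {ABD}: card=3000; try (D,merge)→5680, (B,hash)→5960, (D,hash)→8040, (B,nl_idx)→23480, (B,merge)→41760, (D,nl)→48720 …(+1); best=5680 via (D,merge)
  {ABCD}: card=12000; try (D,hash)→9640, (C,hash)→9800, (D,merge)→10760, (C,merge)→45320, (D,nl)→193960, (C,nl)→245680; best=9640 via (D,hash)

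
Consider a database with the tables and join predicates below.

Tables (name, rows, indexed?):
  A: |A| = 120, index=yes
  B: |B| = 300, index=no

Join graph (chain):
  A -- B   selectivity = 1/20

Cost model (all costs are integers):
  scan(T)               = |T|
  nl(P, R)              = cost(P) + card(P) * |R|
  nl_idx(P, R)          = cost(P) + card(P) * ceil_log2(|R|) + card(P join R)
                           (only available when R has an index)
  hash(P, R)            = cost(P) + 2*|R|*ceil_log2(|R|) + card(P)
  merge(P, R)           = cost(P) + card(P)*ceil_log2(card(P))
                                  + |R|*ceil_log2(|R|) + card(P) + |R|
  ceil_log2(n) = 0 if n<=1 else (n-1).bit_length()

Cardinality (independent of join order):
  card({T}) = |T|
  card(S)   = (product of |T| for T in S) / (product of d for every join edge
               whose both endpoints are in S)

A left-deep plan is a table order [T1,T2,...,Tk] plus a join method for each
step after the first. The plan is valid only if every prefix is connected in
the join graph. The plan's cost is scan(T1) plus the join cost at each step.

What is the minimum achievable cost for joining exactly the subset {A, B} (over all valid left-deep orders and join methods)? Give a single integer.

Selinger DP over subsets of {A,B}:
  {A}: scan cost=120, card=120
  {B}: scan cost=300, card=300
  {AB}: card=1800; try (A,hash)→2280, (B,merge)→4080, (A,nl_idx)→4200, (A,merge)→4260, (B,hash)→5640, (B,nl)→36120 …(+1); best=2280 via (A,hash)

2280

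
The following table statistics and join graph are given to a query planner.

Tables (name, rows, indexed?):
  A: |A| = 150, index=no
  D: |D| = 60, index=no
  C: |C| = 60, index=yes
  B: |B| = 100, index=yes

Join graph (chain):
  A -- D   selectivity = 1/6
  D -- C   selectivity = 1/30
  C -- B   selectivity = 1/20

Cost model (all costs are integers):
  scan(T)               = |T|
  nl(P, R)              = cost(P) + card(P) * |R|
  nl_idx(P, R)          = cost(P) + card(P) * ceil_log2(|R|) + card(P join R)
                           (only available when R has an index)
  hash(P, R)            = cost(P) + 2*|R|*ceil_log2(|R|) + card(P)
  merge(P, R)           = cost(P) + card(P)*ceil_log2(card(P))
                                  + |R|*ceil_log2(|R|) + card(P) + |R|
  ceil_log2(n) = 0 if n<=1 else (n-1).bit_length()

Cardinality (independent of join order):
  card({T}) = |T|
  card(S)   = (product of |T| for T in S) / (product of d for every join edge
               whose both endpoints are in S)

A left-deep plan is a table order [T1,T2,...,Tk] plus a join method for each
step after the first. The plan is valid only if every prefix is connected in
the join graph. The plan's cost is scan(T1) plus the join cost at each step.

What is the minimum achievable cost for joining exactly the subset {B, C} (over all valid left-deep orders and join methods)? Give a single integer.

780

Selinger DP over subsets of {B,C}:
  {C}: scan cost=60, card=60
  {B}: scan cost=100, card=100
  {BC}: card=300; try (B,nl_idx)→780, (C,hash)→920, (C,nl_idx)→1000, (B,merge)→1280, (C,merge)→1320, (B,hash)→1520 …(+2); best=780 via (B,nl_idx)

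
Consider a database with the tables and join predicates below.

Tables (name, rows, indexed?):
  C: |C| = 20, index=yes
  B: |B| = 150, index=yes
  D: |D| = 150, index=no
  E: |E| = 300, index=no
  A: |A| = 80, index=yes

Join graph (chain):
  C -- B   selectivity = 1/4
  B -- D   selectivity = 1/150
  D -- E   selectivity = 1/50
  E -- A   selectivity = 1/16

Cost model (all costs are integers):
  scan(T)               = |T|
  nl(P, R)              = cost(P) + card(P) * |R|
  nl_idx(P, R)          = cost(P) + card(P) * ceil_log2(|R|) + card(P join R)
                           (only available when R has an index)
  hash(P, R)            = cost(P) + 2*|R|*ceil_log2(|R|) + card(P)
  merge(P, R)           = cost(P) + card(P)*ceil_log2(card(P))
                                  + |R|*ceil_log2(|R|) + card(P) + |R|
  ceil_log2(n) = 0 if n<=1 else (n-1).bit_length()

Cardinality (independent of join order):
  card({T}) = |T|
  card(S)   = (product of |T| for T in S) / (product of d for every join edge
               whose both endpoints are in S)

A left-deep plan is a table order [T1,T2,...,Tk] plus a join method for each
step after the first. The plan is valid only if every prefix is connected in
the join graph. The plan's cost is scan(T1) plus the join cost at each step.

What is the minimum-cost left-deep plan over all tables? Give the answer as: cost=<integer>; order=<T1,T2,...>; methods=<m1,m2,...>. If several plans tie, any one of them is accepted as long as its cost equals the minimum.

Selinger DP (subsets sized 1..n):
  {C}: scan cost=20, card=20
  {B}: scan cost=150, card=150
  {D}: scan cost=150, card=150
  {E}: scan cost=300, card=300
  {A}: scan cost=80, card=80
  {BC}: card=750; try (C,hash)→500, (B,nl_idx)→930, (B,merge)→1490, (C,merge)→1620, (C,nl_idx)→1650, (B,hash)→2440 …(+2); best=500 via (C,hash)
  {BD}: card=150; try (B,nl_idx)→1500, (D,hash)→2700, (B,hash)→2700, (D,merge)→2850, (B,merge)→2850, (D,nl)→22650 …(+1); best=1500 via (B,nl_idx)
  {DE}: card=900; try (D,hash)→3000, (E,merge)→4500, (D,merge)→4650, (E,hash)→5700, (E,nl)→45150, (D,nl)→45300; best=3000 via (D,hash)
  {AE}: card=1500; try (A,hash)→1720, (E,merge)→3720, (A,nl_idx)→3900, (A,merge)→3940, (E,hash)→5560, (E,nl)→24080 …(+1); best=1720 via (A,hash)
  {BCD}: card=750; try (C,hash)→1850, (C,merge)→2970, (C,nl_idx)→3000, (D,hash)→3650, (C,nl)→4500, (D,merge)→10100 …(+1); best=1850 via (C,hash)
  {BDE}: card=900; try (E,merge)→5850, (B,hash)→6300, (E,hash)→7050, (B,nl_idx)→11100, (B,merge)→14250, (E,nl)→46500 …(+1); best=5850 via (E,merge)
  {ADE}: card=4500; try (A,hash)→5020, (D,hash)→5620, (A,merge)→13540, (A,nl_idx)→13800, (D,merge)→21070, (A,nl)→75000 …(+1); best=5020 via (A,hash)
  {BCDE}: card=4500; try (C,hash)→6950, (E,hash)→8000, (E,merge)→13100, (C,nl_idx)→14850, (C,merge)→15870, (C,nl)→23850 …(+1); best=6950 via (C,hash)
  {ABDE}: card=4500; try (A,hash)→7870, (B,hash)→11920, (A,merge)→16390, (A,nl_idx)→16650, (B,nl_idx)→45520, (B,merge)→69370 …(+2); best=7870 via (A,hash)
  {ABCDE}: card=22500; try (C,hash)→12570, (A,hash)→12570, (C,nl_idx)→52870, (A,nl_idx)→60950, (A,merge)→70590, (C,merge)→70990 …(+2); best=12570 via (C,hash)

cost=12570; order=D,B,E,A,C; methods=nl_idx,merge,hash,hash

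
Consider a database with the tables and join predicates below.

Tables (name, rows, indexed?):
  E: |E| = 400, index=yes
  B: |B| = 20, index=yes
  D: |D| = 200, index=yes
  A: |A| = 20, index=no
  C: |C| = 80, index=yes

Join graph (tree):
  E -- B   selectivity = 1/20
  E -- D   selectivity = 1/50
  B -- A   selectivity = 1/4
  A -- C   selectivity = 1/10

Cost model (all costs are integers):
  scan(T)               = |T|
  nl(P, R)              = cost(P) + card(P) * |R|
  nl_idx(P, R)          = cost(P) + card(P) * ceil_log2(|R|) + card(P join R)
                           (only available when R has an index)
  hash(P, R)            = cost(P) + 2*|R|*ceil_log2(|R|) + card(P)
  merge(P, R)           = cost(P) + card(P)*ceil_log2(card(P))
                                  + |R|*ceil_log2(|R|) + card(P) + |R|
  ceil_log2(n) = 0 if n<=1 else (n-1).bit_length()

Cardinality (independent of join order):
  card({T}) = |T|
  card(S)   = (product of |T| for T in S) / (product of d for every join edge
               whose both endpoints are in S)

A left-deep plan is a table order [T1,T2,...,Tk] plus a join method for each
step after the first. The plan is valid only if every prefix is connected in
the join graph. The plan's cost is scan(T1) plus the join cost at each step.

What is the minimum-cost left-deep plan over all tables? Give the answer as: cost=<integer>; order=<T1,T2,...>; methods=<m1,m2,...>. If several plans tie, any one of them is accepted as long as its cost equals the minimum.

cost=15120; order=B,E,D,A,C; methods=nl_idx,hash,hash,hash

Selinger DP (subsets sized 1..n):
  {E}: scan cost=400, card=400
  {B}: scan cost=20, card=20
  {D}: scan cost=200, card=200
  {A}: scan cost=20, card=20
  {C}: scan cost=80, card=80
  {BE}: card=400; try (E,nl_idx)→600, (B,hash)→1000, (B,nl_idx)→2800, (E,merge)→4140, (B,merge)→4520, (E,hash)→7240 …(+2); best=600 via (E,nl_idx)
  {DE}: card=1600; try (E,nl_idx)→3600, (D,hash)→4000, (D,nl_idx)→5200, (E,merge)→6000, (D,merge)→6200, (E,hash)→7600 …(+2); best=3600 via (E,nl_idx)
  {AB}: card=100; try (B,nl_idx)→220, (B,hash)→240, (A,hash)→240, (B,merge)→260, (A,merge)→260, (B,nl)→420 …(+1); best=220 via (B,nl_idx)
  {AC}: card=160; try (C,nl_idx)→320, (A,hash)→360, (C,merge)→780, (A,merge)→840, (C,hash)→1160, (C,nl)→1620 …(+1); best=320 via (C,nl_idx)
  {BDE}: card=1600; try (D,hash)→4200, (D,nl_idx)→5400, (B,hash)→5400, (D,merge)→6400, (B,nl_idx)→13200, (B,merge)→22920 …(+2); best=4200 via (D,hash)
  {ABE}: card=2000; try (A,hash)→1200, (E,nl_idx)→3120, (A,merge)→4720, (E,merge)→5020, (E,hash)→7520, (A,nl)→8600 …(+1); best=1200 via (A,hash)
  {ABC}: card=800; try (B,hash)→680, (C,hash)→1440, (C,merge)→1660, (C,nl_idx)→1720, (B,merge)→1880, (B,nl_idx)→1920 …(+2); best=680 via (B,hash)
  {ABDE}: card=8000; try (A,hash)→6000, (D,hash)→6400, (A,merge)→23520, (D,nl_idx)→25200, (D,merge)→27000, (A,nl)→36200 …(+1); best=6000 via (A,hash)
  {ABCE}: card=16000; try (C,hash)→4320, (E,hash)→8680, (E,merge)→13480, (E,nl_idx)→23880, (C,merge)→25840, (C,nl_idx)→31200 …(+2); best=4320 via (C,hash)
  {ABCDE}: card=64000; try (C,hash)→15120, (D,hash)→23520, (C,merge)→118640, (C,nl_idx)→126000, (D,nl_idx)→196320, (D,merge)→246120 …(+2); best=15120 via (C,hash)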